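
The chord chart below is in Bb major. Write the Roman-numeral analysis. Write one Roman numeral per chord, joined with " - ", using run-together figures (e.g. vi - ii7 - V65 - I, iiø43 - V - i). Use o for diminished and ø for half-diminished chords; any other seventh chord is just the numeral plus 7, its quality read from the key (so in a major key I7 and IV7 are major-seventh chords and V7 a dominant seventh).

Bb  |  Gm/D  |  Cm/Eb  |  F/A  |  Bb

I - vi64 - ii6 - V6 - I

Bb has root Bb, degree 1 in Bb major, so I.
Gm/D: root G is the submediant; minor triad there is vi64.
Cm/Eb: minor triad on C = scale degree 2 → ii6.
F/A: root F is the dominant; major triad there is V6.
Bb: root Bb is the tonic; major triad there is I.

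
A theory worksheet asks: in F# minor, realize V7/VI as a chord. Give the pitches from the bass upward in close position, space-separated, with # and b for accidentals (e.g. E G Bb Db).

V7/VI is a secondary dominant — the dominant seventh of VI. VI in F# minor is D, so the applied chord's root is A, a perfect fifth above.
Building a dominant seventh chord on A gives A-C#-E-G.

A C# E G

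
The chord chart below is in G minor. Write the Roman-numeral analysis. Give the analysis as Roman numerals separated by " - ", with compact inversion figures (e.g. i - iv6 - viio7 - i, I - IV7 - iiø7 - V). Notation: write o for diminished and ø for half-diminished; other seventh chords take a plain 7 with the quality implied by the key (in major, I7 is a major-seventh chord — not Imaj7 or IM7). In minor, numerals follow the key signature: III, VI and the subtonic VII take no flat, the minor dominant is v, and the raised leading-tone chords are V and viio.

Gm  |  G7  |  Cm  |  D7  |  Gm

i - V7/iv - iv - V7 - i

Gm: minor triad on G = scale degree 1 → i.
G7: a dominant seventh chord on G, the applied dominant of iv → V7/iv.
Cm: root C is the subdominant; minor triad there is iv.
D7: root D is the dominant; dominant seventh chord there is V7.
Gm has root G, degree 1 in G minor, so i.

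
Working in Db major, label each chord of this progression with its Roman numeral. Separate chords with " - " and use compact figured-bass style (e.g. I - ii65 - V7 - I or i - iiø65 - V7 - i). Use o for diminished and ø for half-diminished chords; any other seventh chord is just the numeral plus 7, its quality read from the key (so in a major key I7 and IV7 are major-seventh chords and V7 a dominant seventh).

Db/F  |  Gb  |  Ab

Db/F: major triad on Db = scale degree 1 → I6.
Gb: major triad on Gb = scale degree 4 → IV.
Ab: major triad on Ab = scale degree 5 → V.

I6 - IV - V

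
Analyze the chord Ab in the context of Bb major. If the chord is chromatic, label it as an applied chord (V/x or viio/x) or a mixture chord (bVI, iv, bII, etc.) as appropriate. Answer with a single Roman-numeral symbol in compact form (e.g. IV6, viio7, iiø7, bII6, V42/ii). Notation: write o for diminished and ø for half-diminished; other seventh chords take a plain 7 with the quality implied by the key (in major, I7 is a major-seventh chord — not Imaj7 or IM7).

Stacked in thirds the chord is Ab-C-Eb: a major triad on Ab.
Ab is the lowered seventh degree of Bb major (diatonic 7 would be A). This is a major triad on the lowered seventh degree (the subtonic), borrowed from the parallel minor.

bVII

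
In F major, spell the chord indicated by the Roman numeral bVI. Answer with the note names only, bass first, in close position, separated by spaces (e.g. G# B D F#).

Db F Ab

Scale degree 6 in F major is D; lowering it a half step gives Db. bVI is a major triad on the lowered sixth degree, borrowed from the parallel minor.
So the chord is Db-F-Ab.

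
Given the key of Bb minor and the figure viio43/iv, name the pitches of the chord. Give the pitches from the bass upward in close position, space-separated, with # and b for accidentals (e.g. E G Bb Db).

Ab Cb D F

viio43/iv is a secondary leading-tone chord. The target iv is Eb in Bb minor; the applied chord is rooted a semitone below, on D.
Building a fully diminished seventh chord on D gives D-F-Ab-Cb.
The figured bass 43 indicates second inversion, placing the fifth (Ab) in the bass: Ab-Cb-D-F.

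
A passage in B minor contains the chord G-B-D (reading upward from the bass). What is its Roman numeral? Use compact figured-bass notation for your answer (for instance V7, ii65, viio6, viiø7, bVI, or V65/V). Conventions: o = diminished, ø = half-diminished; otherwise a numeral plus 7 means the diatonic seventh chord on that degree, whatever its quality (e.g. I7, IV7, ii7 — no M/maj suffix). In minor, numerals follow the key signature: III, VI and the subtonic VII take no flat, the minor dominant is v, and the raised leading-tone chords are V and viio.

VI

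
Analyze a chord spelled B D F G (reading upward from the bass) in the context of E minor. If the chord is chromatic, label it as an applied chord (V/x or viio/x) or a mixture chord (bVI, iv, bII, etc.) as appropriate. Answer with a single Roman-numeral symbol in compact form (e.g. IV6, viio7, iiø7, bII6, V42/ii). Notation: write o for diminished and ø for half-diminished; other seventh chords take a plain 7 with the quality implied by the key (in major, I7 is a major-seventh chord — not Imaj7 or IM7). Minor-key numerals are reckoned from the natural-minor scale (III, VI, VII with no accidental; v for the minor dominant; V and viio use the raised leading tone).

V65/VI

The pitches G-B-D-F form a dominant seventh chord rooted on G.
G is not a diatonic chord root with this quality in E minor, but it lies a perfect fifth above C (VI), so the chord functions as an applied dominant of VI.
With B in the bass the chord is in first inversion, so the figured bass is 65.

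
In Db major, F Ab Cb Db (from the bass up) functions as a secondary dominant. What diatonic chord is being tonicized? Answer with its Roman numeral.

IV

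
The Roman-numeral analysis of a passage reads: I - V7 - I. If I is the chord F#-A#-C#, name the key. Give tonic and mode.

The anchor chord is a major triad on F#, labeled I.
If F# is scale degree 1 and the mode makes that degree carry a major triad, the tonic is F# and the mode is major.

F# major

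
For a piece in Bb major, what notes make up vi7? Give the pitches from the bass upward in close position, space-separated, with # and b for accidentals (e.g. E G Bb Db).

G Bb D F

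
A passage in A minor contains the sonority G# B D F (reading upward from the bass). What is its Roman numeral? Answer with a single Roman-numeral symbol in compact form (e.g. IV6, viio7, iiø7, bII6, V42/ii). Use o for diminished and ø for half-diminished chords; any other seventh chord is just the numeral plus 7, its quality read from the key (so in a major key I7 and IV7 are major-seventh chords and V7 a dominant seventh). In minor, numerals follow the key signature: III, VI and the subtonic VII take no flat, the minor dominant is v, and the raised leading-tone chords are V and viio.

The pitches G#-B-D-F form a fully diminished seventh chord rooted on G#.
G# is scale degree 7 in A minor, and a fully diminished seventh chord on that degree is written viio7.

viio7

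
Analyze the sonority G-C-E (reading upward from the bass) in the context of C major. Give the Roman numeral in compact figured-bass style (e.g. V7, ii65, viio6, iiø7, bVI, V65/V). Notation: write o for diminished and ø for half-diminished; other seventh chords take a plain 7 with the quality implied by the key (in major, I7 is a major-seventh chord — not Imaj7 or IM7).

Stacked in thirds the chord is C-E-G: a major triad on C.
C is scale degree 1 in C major, and a major triad on that degree is written I.
With G in the bass the chord is in second inversion, so the figured bass is 64.

I64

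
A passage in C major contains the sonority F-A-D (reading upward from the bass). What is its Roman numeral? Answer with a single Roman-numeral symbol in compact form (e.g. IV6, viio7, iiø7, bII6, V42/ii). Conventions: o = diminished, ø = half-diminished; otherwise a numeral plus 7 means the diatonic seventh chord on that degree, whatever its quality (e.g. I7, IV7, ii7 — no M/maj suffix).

ii6

Stacked in thirds the chord is D-F-A: a minor triad on D.
D is scale degree 2 in C major, and a minor triad on that degree is written ii.
With F in the bass the chord is in first inversion, so the figured bass is 6.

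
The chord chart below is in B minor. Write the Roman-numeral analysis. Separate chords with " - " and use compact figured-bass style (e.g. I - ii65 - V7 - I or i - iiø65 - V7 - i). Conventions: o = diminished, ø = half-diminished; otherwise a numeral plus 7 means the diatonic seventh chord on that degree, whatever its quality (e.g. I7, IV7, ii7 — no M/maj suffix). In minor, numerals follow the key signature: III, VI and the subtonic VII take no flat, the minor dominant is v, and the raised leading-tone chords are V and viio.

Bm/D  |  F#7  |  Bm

i6 - V7 - i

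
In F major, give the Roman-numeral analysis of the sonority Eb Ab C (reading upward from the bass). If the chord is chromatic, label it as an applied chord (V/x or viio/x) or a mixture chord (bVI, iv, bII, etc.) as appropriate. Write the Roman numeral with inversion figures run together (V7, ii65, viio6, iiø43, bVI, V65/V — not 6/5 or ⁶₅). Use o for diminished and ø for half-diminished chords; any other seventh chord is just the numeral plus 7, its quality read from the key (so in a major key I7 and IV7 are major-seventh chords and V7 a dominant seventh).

The pitches Ab-C-Eb form a major triad rooted on Ab.
Ab is the lowered third degree of F major (diatonic 3 would be A). This is a major triad on the lowered third degree, borrowed from the parallel minor.
With Eb in the bass the chord is in second inversion, so the figured bass is 64.

bIII64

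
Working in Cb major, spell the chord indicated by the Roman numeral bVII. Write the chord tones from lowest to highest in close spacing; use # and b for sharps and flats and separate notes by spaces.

Bbb Db Fb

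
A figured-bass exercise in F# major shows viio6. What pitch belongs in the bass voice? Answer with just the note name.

G#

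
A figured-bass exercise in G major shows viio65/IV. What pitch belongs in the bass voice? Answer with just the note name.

D

The applied chord viio65/IV is rooted on B: B-D-F-Ab.
The figure 65 means first inversion — the third is in the bass.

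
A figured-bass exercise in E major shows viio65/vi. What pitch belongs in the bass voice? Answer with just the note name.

D#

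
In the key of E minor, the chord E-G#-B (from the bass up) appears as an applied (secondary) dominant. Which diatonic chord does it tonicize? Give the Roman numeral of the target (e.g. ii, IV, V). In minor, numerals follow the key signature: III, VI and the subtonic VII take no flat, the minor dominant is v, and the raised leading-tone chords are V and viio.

The chord is a major triad on E.
A dominant resolves down a perfect fifth: E → A. In E minor, A is scale degree 4, i.e. iv.

iv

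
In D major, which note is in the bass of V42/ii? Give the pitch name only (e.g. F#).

A

The applied chord V42/ii is rooted on B: B-D#-F#-A.
The figure 42 means third inversion — the seventh is in the bass.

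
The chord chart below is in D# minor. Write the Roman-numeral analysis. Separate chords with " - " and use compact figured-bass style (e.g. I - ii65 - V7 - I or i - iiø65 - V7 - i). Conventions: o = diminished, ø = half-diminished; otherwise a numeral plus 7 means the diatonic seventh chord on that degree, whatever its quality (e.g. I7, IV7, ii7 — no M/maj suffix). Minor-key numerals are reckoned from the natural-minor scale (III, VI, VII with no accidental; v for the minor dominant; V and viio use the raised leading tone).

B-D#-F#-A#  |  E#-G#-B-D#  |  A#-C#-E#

B-D#-F#-A# has root B, degree 6 in D# minor, so VI7.
E#-G#-B-D# has root E#, degree 2 in D# minor, so iiø7.
A#-C#-E#: root A# is the dominant; minor triad there is v.

VI7 - iiø7 - v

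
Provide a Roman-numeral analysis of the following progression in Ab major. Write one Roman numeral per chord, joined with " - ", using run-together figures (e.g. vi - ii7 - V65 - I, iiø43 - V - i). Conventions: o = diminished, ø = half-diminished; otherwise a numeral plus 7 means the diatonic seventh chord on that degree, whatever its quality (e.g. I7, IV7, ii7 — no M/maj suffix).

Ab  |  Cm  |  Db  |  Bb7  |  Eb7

I - iii - IV - V7/V - V7

Ab: major triad on Ab = scale degree 1 → I.
Cm has root C, degree 3 in Ab major, so iii.
Db: root Db is the subdominant; major triad there is IV.
Bb7 is the secondary dominant of V (dominant seventh chord on Bb): V7/V.
Eb7: dominant seventh chord on Eb = scale degree 5 → V7.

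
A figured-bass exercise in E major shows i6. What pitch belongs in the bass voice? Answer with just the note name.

G

i in E major has root E; the chord is E-G-B.
The figure 6 means first inversion — the third is in the bass.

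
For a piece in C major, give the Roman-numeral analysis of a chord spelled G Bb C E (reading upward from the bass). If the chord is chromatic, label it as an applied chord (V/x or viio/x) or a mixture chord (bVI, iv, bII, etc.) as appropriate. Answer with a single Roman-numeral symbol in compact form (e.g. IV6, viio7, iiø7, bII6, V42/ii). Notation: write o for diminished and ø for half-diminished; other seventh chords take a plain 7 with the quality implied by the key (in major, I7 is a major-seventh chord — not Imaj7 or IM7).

Stacked in thirds the chord is C-E-G-Bb: a dominant seventh chord on C.
C is not a diatonic chord root with this quality in C major, but it lies a perfect fifth above F (IV), so the chord functions as an applied dominant of IV.
With G in the bass the chord is in second inversion, so the figured bass is 43.

V43/IV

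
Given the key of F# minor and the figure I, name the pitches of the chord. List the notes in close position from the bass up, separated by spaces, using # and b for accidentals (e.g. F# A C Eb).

Scale degree 1 in F# minor is F#; here the chord built on it is altered to a major triad. I is the major tonic (Picardy third), borrowed from the parallel major.
So the chord is F#-A#-C#, a major triad.

F# A# C#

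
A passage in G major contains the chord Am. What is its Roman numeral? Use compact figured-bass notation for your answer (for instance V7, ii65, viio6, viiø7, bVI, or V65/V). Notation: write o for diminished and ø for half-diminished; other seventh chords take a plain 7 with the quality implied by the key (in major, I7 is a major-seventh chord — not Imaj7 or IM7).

ii

Stacked in thirds the chord is A-C-E: a minor triad on A.
A is scale degree 2 in G major, and a minor triad on that degree is written ii.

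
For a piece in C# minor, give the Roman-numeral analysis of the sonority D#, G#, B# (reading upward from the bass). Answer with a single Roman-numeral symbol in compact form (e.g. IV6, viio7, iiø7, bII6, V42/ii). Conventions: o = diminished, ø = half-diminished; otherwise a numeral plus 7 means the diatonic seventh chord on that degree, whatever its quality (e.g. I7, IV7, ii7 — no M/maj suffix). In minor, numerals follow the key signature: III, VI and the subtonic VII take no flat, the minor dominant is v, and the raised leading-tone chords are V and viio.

V64

The pitches G#-B#-D# form a major triad rooted on G#.
In C# minor, G# is the dominant; the diatonic major triad there is V.
With D# in the bass the chord is in second inversion, so the figured bass is 64.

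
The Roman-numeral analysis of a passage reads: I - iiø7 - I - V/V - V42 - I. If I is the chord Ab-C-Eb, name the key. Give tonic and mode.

The chord Ab is a major triad rooted on Ab; its label is I.
If Ab is scale degree 1 and the mode makes that degree carry a major triad, the tonic is Ab and the mode is major.

Ab major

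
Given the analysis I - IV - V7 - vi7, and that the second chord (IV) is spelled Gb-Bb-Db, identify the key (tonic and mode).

Db major

The chord Gb is a major triad rooted on Gb; its label is IV.
IV on Gb implies Gb is the subdominant; that puts the tonic at Db, and the uppercase numeral fits major mode.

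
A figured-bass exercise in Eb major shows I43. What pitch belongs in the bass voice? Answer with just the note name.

I in Eb major has root Eb; the chord is Eb-G-Bb-D.
The figure 43 means second inversion — the fifth is in the bass.

Bb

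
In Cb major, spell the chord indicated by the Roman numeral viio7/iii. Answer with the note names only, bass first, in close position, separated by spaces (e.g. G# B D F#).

D F Ab Cb

viio7/iii is a secondary leading-tone chord. The target iii is Eb in Cb major; the applied chord is rooted a semitone below, on D.
Building a fully diminished seventh chord on D gives D-F-Ab-Cb.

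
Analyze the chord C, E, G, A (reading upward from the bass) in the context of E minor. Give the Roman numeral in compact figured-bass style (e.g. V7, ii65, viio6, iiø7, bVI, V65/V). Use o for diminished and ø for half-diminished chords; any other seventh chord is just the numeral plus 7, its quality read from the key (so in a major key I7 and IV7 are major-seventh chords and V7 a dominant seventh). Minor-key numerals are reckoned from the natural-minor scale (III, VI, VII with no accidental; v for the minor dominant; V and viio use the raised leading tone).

The pitches A-C-E-G form a minor seventh chord rooted on A.
In E minor, A is the subdominant; the diatonic minor seventh chord there is iv7.
With C in the bass the chord is in first inversion, so the figured bass is 65.

iv65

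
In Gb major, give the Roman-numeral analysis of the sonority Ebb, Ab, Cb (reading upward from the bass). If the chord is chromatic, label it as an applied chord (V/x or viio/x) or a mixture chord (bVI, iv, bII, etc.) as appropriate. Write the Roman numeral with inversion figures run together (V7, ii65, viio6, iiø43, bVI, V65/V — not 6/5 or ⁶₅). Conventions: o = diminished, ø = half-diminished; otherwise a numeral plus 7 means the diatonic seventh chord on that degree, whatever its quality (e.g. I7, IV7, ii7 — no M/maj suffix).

iio64

Stacked in thirds the chord is Ab-Cb-Ebb: a diminished triad on Ab.
Ab is the second degree of Gb major. This is the diminished supertonic triad, borrowed from the parallel minor.
With Ebb in the bass the chord is in second inversion, so the figured bass is 64.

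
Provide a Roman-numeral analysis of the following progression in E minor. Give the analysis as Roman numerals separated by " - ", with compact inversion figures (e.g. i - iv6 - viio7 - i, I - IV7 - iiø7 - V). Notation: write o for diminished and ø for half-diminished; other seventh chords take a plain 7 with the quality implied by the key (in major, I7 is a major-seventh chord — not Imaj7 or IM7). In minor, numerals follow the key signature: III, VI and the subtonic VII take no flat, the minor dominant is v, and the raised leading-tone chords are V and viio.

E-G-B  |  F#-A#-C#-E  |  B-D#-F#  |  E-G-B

i - V7/V - V - i

E-G-B has root E, degree 1 in E minor, so i.
F#-A#-C#-E is the secondary dominant of V (dominant seventh chord on F#): V7/V.
B-D#-F#: root B is the dominant; major triad there is V.
E-G-B: root E is the tonic; minor triad there is i.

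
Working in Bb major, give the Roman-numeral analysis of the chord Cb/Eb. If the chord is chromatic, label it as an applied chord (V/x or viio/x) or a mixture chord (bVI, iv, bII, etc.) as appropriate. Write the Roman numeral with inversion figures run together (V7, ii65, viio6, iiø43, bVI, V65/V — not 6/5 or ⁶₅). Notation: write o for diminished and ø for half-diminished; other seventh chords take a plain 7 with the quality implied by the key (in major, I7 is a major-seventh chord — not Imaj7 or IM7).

bII6

Stacked in thirds the chord is Cb-Eb-Gb: a major triad on Cb.
Cb is the lowered second degree of Bb major (diatonic 2 would be C). This is the Neapolitan sixth — a major triad on the lowered second degree, here in its customary first inversion.
With Eb in the bass the chord is in first inversion, so the figured bass is 6.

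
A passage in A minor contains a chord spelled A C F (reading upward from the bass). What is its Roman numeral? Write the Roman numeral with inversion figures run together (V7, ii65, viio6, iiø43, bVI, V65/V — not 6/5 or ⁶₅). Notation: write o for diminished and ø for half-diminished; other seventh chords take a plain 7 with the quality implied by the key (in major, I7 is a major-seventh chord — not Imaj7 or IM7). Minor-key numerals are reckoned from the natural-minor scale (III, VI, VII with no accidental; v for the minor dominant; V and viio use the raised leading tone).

Stacked in thirds the chord is F-A-C: a major triad on F.
F is scale degree 6 in A minor, and a major triad on that degree is written VI.
With A in the bass the chord is in first inversion, so the figured bass is 6.

VI6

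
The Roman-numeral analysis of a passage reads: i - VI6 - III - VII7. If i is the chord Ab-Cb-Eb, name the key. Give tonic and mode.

i is given as Ab-Cb-Eb — a minor triad with root Ab.
If Ab is scale degree 1 and the mode makes that degree carry a minor triad, the tonic is Ab and the mode is minor.

Ab minor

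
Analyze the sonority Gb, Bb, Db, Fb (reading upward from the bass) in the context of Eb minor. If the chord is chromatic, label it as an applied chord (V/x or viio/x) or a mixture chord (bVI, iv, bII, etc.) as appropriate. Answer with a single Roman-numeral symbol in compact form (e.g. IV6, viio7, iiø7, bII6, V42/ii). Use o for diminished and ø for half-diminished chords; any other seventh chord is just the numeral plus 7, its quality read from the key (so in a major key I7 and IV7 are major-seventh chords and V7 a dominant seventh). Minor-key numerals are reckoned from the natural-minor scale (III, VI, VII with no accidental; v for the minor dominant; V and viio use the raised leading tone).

The pitches Gb-Bb-Db-Fb form a dominant seventh chord rooted on Gb.
Gb is not a diatonic chord root with this quality in Eb minor, but it lies a perfect fifth above Cb (VI), so the chord functions as an applied dominant of VI.

V7/VI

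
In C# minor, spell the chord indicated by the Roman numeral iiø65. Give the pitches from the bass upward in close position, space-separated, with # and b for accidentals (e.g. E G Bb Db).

The numeral's case and figure indicate a half-diminished seventh chord. In C# minor its root, the second degree, is D#.
Stacking thirds from D# gives D#-F#-A-C#.
The figured bass 65 indicates first inversion, placing the third (F#) in the bass: F#-A-C#-D#.

F# A C# D#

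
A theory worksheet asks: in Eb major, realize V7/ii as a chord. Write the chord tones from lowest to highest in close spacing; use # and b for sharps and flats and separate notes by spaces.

C E G Bb

The slash means an applied dominant: we want the dominant of ii. In Eb major, ii is F minor, and its dominant is built on C.
Building a dominant seventh chord on C gives C-E-G-Bb.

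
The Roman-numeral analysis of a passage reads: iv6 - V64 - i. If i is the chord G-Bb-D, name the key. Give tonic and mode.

i is given as G-Bb-D — a minor triad with root G.
If G is scale degree 1 and the mode makes that degree carry a minor triad, the tonic is G and the mode is minor.

G minor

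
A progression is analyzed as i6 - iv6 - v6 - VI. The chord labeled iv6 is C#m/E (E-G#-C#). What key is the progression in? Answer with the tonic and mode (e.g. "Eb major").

The anchor chord is a minor triad on C#, labeled iv6.
iv6 on C# implies C# is the subdominant; that puts the tonic at G#, and the lowercase numeral fits minor mode.

G# minor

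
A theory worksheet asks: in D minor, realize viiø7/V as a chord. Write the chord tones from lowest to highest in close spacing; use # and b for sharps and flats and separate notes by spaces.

G# B D F#

viiø7/V is a secondary leading-tone chord. The target V is A in D minor; the applied chord is rooted a semitone below, on G#.
Building a half-diminished seventh chord on G# gives G#-B-D-F#.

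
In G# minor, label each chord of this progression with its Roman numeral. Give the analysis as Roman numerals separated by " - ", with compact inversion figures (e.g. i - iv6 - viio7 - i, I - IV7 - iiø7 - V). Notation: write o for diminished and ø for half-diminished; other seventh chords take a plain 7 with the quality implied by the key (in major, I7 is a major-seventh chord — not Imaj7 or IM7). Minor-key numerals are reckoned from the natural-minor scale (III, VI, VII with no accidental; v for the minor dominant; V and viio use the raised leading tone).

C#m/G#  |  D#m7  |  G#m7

iv64 - v7 - i7

C#m/G#: root C# is the subdominant; minor triad there is iv64.
D#m7: root D# is the dominant; minor seventh chord there is v7.
G#m7: root G# is the tonic; minor seventh chord there is i7.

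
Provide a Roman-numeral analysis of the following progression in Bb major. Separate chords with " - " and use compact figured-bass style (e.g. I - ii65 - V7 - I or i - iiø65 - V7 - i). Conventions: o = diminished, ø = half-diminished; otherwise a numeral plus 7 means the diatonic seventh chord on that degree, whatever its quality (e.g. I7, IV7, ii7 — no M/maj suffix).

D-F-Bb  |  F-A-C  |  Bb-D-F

D-F-Bb: major triad on Bb = scale degree 1 → I6.
F-A-C: root F is the dominant; major triad there is V.
Bb-D-F: root Bb is the tonic; major triad there is I.

I6 - V - I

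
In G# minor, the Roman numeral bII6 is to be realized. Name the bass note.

bII in G# minor has root A; the chord is A-C#-E.
The figure 6 means first inversion — the third is in the bass.

C#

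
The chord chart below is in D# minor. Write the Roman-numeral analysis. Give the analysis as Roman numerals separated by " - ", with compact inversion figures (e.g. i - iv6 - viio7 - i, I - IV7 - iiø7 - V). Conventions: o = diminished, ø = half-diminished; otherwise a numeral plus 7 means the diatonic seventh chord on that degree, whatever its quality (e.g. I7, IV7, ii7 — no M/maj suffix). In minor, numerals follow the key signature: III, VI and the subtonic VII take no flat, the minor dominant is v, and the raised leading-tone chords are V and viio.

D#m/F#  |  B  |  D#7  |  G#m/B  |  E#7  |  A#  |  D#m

i6 - VI - V7/iv - iv6 - V7/V - V - i

D#m/F# has root D#, degree 1 in D# minor, so i6.
B: root B is the submediant; major triad there is VI.
D#7: chromatic; D# is V of iv, so V7/iv.
G#m/B: root G# is the subdominant; minor triad there is iv6.
E#7: chromatic; E# is V of V, so V7/V.
A#: major triad on A# = scale degree 5 → V.
D#m: minor triad on D# = scale degree 1 → i.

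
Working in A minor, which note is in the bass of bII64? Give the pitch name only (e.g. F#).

bII in A minor has root Bb; the chord is Bb-D-F.
The figure 64 means second inversion — the fifth is in the bass.

F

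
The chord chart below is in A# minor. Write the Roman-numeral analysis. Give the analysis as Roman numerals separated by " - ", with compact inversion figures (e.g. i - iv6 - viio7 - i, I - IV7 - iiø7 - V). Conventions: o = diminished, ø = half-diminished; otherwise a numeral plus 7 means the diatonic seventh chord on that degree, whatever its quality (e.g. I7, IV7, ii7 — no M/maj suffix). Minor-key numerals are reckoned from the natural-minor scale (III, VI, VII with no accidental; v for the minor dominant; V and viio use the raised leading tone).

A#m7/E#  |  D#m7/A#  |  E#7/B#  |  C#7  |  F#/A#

i43 - iv43 - V43 - V7/VI - VI6

A#m7/E#: root A# is the tonic; minor seventh chord there is i43.
D#m7/A#: root D# is the subdominant; minor seventh chord there is iv43.
E#7/B#: root E# is the dominant; dominant seventh chord there is V43.
C#7 is the secondary dominant of VI (dominant seventh chord on C#): V7/VI.
F#/A#: root F# is the submediant; major triad there is VI6.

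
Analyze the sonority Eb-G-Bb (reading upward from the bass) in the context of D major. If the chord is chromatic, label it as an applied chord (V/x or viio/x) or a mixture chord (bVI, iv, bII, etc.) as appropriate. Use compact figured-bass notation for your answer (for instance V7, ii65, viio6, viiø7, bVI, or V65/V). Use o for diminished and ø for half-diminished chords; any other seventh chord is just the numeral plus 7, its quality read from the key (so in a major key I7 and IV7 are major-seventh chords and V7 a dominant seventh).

bII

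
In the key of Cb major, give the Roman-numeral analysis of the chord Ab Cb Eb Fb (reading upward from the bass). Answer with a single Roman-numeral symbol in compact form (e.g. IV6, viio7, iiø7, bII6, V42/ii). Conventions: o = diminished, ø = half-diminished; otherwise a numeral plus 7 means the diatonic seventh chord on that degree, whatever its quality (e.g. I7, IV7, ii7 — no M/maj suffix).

The pitches Fb-Ab-Cb-Eb form a major seventh chord rooted on Fb.
Fb is scale degree 4 in Cb major, and a major seventh chord on that degree is written IV7.
With Ab in the bass the chord is in first inversion, so the figured bass is 65.

IV65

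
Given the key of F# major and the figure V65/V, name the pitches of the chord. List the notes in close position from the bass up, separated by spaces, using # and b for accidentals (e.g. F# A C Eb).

The slash means an applied dominant: we want the dominant of V. In F# major, V is C# major, and its dominant is built on G#.
Building a dominant seventh chord on G# gives G#-B#-D#-F#.
With the 65 figure the chord is in first inversion; from the bass B# upward in close position it reads B#-D#-F#-G#.

B# D# F# G#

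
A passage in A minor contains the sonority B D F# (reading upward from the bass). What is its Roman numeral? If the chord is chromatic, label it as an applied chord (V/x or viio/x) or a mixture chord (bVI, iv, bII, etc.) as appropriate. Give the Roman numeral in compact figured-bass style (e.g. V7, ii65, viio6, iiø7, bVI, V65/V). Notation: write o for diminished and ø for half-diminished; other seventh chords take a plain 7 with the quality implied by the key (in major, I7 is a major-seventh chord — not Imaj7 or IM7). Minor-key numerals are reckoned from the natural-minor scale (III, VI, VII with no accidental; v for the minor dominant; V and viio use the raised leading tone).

ii

Stacked in thirds the chord is B-D-F#: a minor triad on B.
B is the second degree of A minor. This is the minor supertonic, borrowed from the parallel major (the Dorian ii).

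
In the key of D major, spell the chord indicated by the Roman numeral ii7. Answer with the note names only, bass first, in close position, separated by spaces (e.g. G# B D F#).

E G B D

The numeral's case and figure indicate a minor seventh chord. In D major its root, scale degree 2, is E.
Stacking thirds from E gives E-G-B-D.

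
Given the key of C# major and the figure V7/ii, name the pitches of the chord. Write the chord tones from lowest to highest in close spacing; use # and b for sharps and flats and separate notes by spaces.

A# C## E# G#

V7/ii is a secondary dominant — the dominant seventh of ii. ii in C# major is D#, so the applied chord's root is A#, a perfect fifth above.
Building a dominant seventh chord on A# gives A#-C##-E#-G#.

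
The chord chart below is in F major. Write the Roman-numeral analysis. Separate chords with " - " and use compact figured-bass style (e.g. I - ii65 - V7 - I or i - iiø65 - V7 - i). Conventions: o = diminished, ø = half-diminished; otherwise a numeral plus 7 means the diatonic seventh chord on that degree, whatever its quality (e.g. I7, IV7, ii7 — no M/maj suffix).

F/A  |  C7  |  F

I6 - V7 - I

F/A: root F is the tonic; major triad there is I6.
C7: root C is the dominant; dominant seventh chord there is V7.
F: major triad on F = scale degree 1 → I.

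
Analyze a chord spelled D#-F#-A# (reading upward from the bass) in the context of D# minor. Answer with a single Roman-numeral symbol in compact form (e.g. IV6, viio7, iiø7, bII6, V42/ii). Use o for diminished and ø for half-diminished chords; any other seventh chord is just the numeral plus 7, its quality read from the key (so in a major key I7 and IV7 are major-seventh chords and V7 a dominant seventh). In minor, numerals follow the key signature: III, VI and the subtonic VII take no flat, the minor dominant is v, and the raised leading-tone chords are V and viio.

i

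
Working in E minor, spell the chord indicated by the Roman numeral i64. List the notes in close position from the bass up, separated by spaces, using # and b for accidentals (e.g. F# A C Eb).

B E G

The numeral's case and figure indicate a minor triad. In E minor its root, scale degree 1, is E.
Stacking thirds from E gives E-G-B.
The figured bass 64 indicates second inversion, placing the fifth (B) in the bass: B-E-G.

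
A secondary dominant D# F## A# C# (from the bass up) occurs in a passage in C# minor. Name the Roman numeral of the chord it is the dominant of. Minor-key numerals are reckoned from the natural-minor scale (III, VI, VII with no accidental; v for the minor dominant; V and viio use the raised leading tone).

V

The chord is a dominant seventh chord on D#.
A dominant resolves down a perfect fifth: D# → G#. In C# minor, G# is scale degree 5, i.e. V.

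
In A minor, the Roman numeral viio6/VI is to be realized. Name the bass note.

G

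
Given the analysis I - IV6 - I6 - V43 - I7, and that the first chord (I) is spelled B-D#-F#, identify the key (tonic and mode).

B major

The chord B is a major triad rooted on B; its label is I.
If B is scale degree 1 and the mode makes that degree carry a major triad, the tonic is B and the mode is major.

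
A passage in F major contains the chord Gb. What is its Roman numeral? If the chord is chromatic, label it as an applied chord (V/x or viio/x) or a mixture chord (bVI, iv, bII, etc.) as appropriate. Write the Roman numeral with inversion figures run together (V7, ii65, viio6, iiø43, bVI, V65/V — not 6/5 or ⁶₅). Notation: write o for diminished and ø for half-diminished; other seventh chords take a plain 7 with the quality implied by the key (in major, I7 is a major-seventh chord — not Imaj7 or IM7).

bII

The pitches Gb-Bb-Db form a major triad rooted on Gb.
Gb is the lowered second degree of F major (diatonic 2 would be G). This is the Neapolitan chord — a major triad on the lowered second degree.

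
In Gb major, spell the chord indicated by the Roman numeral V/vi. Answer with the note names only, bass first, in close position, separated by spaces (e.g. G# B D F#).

V/vi is a secondary dominant — the dominant triad of vi. vi in Gb major is Eb, so the applied chord's root is Bb, a perfect fifth above.
Building a major triad on Bb gives Bb-D-F.

Bb D F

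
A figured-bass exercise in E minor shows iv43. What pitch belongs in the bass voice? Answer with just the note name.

E

iv in E minor has root A; the chord is A-C-E-G.
The figure 43 means second inversion — the fifth is in the bass.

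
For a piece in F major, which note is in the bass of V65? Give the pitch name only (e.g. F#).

V in F major has root C; the chord is C-E-G-Bb.
The figure 65 means first inversion — the third is in the bass.

E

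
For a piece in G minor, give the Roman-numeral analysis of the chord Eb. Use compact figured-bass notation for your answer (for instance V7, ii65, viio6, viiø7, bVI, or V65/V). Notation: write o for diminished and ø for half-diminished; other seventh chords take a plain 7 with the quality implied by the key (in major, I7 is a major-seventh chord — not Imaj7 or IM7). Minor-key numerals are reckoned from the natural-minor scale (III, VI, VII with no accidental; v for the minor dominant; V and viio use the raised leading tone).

VI

Stacked in thirds the chord is Eb-G-Bb: a major triad on Eb.
Eb is scale degree 6 in G minor, and a major triad on that degree is written VI.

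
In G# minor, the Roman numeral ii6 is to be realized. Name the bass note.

C#

ii in G# minor has root A#; the chord is A#-C#-E#.
The figure 6 means first inversion — the third is in the bass.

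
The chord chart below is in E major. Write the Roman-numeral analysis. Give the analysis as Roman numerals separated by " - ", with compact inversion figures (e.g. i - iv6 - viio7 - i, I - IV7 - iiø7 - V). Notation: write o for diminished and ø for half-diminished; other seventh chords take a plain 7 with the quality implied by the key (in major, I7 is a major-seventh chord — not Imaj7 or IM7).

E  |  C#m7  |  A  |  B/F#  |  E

I - vi7 - IV - V64 - I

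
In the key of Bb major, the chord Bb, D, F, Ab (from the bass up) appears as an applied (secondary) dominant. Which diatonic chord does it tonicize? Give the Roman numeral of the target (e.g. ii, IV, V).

The chord is a dominant seventh chord on Bb.
A dominant resolves down a perfect fifth: Bb → Eb. In Bb major, Eb is scale degree 4, i.e. IV.

IV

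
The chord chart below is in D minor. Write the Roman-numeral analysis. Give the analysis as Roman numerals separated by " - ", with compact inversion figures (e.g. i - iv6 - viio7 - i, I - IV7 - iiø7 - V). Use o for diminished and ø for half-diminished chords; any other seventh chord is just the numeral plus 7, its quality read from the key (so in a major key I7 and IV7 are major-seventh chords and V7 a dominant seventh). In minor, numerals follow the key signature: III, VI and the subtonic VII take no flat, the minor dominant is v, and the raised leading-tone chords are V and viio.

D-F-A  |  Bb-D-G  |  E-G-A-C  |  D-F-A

D-F-A: root D is the tonic; minor triad there is i.
Bb-D-G: minor triad on G = scale degree 4 → iv6.
E-G-A-C: minor seventh chord on A = scale degree 5 → v43.
D-F-A: minor triad on D = scale degree 1 → i.

i - iv6 - v43 - i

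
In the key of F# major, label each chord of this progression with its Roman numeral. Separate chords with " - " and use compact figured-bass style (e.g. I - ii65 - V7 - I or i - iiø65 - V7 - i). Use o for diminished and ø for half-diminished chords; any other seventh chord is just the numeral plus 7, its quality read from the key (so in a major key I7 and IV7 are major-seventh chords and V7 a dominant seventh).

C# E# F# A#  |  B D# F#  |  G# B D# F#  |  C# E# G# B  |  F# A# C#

C#-E#-F#-A#: major seventh chord on F# = scale degree 1 → I43.
B-D#-F#: root B is the subdominant; major triad there is IV.
G#-B-D#-F#: minor seventh chord on G# = scale degree 2 → ii7.
C#-E#-G#-B has root C#, degree 5 in F# major, so V7.
F#-A#-C#: major triad on F# = scale degree 1 → I.

I43 - IV - ii7 - V7 - I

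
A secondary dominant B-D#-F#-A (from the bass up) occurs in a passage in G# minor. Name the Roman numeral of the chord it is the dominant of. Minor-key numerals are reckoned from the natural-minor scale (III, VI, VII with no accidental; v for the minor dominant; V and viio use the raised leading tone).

VI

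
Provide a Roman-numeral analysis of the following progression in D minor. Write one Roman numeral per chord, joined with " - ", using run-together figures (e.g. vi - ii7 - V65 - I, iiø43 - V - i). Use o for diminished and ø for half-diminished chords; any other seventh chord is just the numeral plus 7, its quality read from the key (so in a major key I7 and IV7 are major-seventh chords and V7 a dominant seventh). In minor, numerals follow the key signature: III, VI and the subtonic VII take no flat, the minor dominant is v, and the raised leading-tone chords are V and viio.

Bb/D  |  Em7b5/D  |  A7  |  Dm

Bb/D: root Bb is the submediant; major triad there is VI6.
Em7b5/D: root E is the supertonic; half-diminished seventh chord there is iiø42.
A7 has root A, degree 5 in D minor, so V7.
Dm has root D, degree 1 in D minor, so i.

VI6 - iiø42 - V7 - i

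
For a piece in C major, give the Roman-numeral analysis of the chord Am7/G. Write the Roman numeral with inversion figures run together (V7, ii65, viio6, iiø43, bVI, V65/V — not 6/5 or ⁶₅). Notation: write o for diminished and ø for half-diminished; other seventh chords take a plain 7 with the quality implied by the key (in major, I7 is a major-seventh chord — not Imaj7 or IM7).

vi42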